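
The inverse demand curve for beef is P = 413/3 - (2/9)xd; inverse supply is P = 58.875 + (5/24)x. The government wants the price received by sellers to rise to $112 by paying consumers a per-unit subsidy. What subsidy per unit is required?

At a seller price of 112, quantity supplied is -282.6 + 4.8·112 = 255.
Buyers absorb 255 only when they pay Pb = 413/3 − (2/9)·255 = 81.
s = Ps − Pb = 112 − 81 = 31.

Required subsidy s = $31 per unit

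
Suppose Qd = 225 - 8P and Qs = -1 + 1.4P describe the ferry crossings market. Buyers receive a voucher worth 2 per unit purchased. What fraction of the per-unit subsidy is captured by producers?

Producer share = 40/47

Pre-subsidy: 225 - 8P = -1 + 1.4P gives P* = 1130/47, Q* = 1535/47.
With the rebate, buyers effectively pay Pb = Ps − 2, where Ps is the price sellers receive.
Demand in terms of Ps becomes Qd = 225 − 8(Ps − 2) = 241 - 8Ps. Setting this equal to supply: 241 - 8Ps = -1 + 1.4Ps, so Ps = 1210/47.
Buyers pay Pb = 1210/47 − 2 = 1116/47; Q' = -1 + 1.4·(1210/47) = 1647/47.
Buyers' price falls by P* − Pb = 1130/47 − 1116/47 = 14/47; sellers' price rises by Ps − P* = 1210/47 − 1130/47 = 80/47.
So producers capture (80/47)/2 = 40/47 of each unit of subsidy.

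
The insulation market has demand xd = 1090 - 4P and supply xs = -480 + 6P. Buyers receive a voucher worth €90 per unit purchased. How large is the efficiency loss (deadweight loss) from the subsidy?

Deadweight loss = €9720

Pre-subsidy: 1090 - 4P = -480 + 6P gives P* = 157, x* = 462.
With the rebate, buyers effectively pay Pb = Ps − 90, where Ps is the price sellers receive.
Demand in terms of Ps becomes xd = 1090 − 4(Ps − 90) = 1450 - 4Ps. Setting this equal to supply: 1450 - 4Ps = -480 + 6Ps, so Ps = 193.
Buyers pay Pb = 193 − 90 = 103; x' = -480 + 6·193 = 678.
The subsidy expands output by 678 − 462 = 216 past the efficient level; on those units the gap between marginal cost and willingness to pay runs from 0 up to 90.
DWL = ½ × 90 × 216 = 9720.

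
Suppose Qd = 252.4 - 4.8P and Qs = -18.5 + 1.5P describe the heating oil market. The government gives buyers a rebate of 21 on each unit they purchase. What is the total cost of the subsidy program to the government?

Government cost = 1470

Pre-subsidy: 252.4 - 4.8P = -18.5 + 1.5P gives P* = 43, Q* = 46.
With the rebate, buyers effectively pay Pb = Ps − 21, where Ps is the price sellers receive.
Demand in terms of Ps becomes Qd = 252.4 − 4.8(Ps − 21) = 353.2 - 4.8Ps. Setting this equal to supply: 353.2 - 4.8Ps = -18.5 + 1.5Ps, so Ps = 59.
Buyers pay Pb = 59 − 21 = 38; Q' = -18.5 + 1.5·59 = 70.
Government outlay = subsidy × quantity = 21 × 70 = 1470.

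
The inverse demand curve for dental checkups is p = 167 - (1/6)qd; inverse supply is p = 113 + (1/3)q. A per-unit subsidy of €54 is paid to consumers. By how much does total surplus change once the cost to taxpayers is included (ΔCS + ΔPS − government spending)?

Net change in total surplus = -€2916

Pre-subsidy: 167 - (1/6)q = 113 + (1/3)q gives q* = 108 and p* = 149.
With the rebate, buyers effectively pay pb = ps − 54, where ps is the price sellers receive.
On the curves, pb = 167 - (1/6)q and ps = 113 + (1/3)q; the wedge ps − pb = 54 gives 113 + (1/3)q − (167 - (1/6)q) = 54, so q' = 216.
Then pb = 167 − (1/6)·216 = 131 and ps = 113 + (1/3)·216 = 185.
ΔCS = ½(108 + 216)(149 − 131) = 2916; ΔPS = ½(108 + 216)(185 − 149) = 5832.
Government spending = 54 × 216 = 11664.
Net change = 2916 + 5832 − 11664 = -2916. The loss equals the DWL triangle ½·54·108.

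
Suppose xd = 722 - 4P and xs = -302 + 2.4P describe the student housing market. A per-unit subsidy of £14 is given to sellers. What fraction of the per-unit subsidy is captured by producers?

Pre-subsidy: 722 - 4P = -302 + 2.4P gives P* = 160, x* = 82.
With the subsidy, sellers receive Ps = Pb + 14 for each unit, where Pb is the price buyers pay.
Supply in terms of Pb becomes xs = -302 + 2.4(Pb + 14) = -268.4 + 2.4Pb. Setting this equal to demand: 722 - 4Pb = -268.4 + 2.4Pb, so Pb = 154.75.
Sellers receive Ps = 154.75 + 14 = 168.75; x' = 722 − 4·154.75 = 103.
Buyers' price falls by P* − Pb = 160 − 154.75 = 5.25; sellers' price rises by Ps − P* = 168.75 − 160 = 8.75.
So producers capture 8.75/14 = 0.625 of each unit of subsidy.

Producer share = 0.625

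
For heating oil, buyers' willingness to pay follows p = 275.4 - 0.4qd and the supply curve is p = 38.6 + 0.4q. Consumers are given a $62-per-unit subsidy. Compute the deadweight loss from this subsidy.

Deadweight loss = $2402.5

Pre-subsidy: 275.4 - 0.4q = 38.6 + 0.4q gives q* = 296 and p* = 157.
With the rebate, buyers effectively pay pb = ps − 62, where ps is the price sellers receive.
On the curves, pb = 275.4 - 0.4q and ps = 38.6 + 0.4q; the wedge ps − pb = 62 gives 38.6 + 0.4q − (275.4 - 0.4q) = 62, so q' = 373.5.
Then pb = 275.4 − 0.4·373.5 = 126 and ps = 38.6 + 0.4·373.5 = 188.
The subsidy expands output by 373.5 − 296 = 77.5 past the efficient level; on those units the gap between marginal cost and willingness to pay runs from 0 up to 62.
DWL = ½ × 62 × 77.5 = 2402.5.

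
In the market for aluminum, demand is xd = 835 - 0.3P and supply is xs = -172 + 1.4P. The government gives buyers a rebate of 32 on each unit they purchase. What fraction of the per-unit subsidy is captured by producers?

Producer share = 3/17

Pre-subsidy: 835 - 0.3P = -172 + 1.4P gives P* = 10070/17, x* = 11174/17.
With the rebate, buyers effectively pay Pb = Ps − 32, where Ps is the price sellers receive.
Demand in terms of Ps becomes xd = 835 − 0.3(Ps − 32) = 844.6 - 0.3Ps. Setting this equal to supply: 844.6 - 0.3Ps = -172 + 1.4Ps, so Ps = 598.
Buyers pay Pb = 598 − 32 = 566; x' = -172 + 1.4·598 = 665.2.
Buyers' price falls by P* − Pb = 10070/17 − 566 = 448/17; sellers' price rises by Ps − P* = 598 − 10070/17 = 96/17.
So producers capture (96/17)/32 = 3/17 of each unit of subsidy.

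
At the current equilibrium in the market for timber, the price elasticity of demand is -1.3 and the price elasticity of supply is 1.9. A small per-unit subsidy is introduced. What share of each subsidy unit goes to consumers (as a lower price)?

For a small subsidy around the equilibrium, the benefit split depends on the relative slopes, which at a point are proportional to the elasticities.
Buyer share = εs/(εs + |εd|) = 1.9/(1.9 + 1.3) = 0.59375; seller share = |εd|/(εs + |εd|) = 0.40625.

Consumer share = 0.59375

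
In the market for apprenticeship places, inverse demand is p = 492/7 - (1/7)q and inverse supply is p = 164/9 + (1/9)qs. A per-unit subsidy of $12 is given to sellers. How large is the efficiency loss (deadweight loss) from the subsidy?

Deadweight loss = $283.5

Pre-subsidy: 492/7 - (1/7)q = 164/9 + (1/9)q gives q* = 205 and p* = 41.
With the subsidy, sellers receive ps = pb + 12 for each unit, where pb is the price buyers pay.
On the curves, pb = 492/7 - (1/7)q and ps = 164/9 + (1/9)q; the wedge ps − pb = 12 gives 164/9 + (1/9)q − (492/7 - (1/7)q) = 12, so q' = 252.25.
Then pb = 492/7 − (1/7)·252.25 = 34.25 and ps = 164/9 + (1/9)·252.25 = 46.25.
The subsidy expands output by 252.25 − 205 = 47.25 past the efficient level; on those units the gap between marginal cost and willingness to pay runs from 0 up to 12.
DWL = ½ × 12 × 47.25 = 283.5.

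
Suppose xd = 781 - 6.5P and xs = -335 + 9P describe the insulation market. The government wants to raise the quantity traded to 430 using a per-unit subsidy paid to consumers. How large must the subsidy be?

At x = 430, invert demand for the buyer price: Pb = (781 − 430)/6.5 = 54; invert supply for the seller price: Ps = (430 − (-335))/9 = 85.
The subsidy must fill the gap: s = Ps − Pb = 85 − 54 = 31.

Required subsidy s = 31 per unit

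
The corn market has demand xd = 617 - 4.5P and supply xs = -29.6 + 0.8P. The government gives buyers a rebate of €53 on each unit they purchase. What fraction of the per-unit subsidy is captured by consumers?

Pre-subsidy: 617 - 4.5P = -29.6 + 0.8P gives P* = 122, x* = 68.
With the rebate, buyers effectively pay Pb = Ps − 53, where Ps is the price sellers receive.
Demand in terms of Ps becomes xd = 617 − 4.5(Ps − 53) = 855.5 - 4.5Ps. Setting this equal to supply: 855.5 - 4.5Ps = -29.6 + 0.8Ps, so Ps = 167.
Buyers pay Pb = 167 − 53 = 114; x' = -29.6 + 0.8·167 = 104.
Buyers' price falls by P* − Pb = 122 − 114 = 8; sellers' price rises by Ps − P* = 167 − 122 = 45.
So consumers capture 8/53 = 8/53 of each unit of subsidy.

Consumer share = 8/53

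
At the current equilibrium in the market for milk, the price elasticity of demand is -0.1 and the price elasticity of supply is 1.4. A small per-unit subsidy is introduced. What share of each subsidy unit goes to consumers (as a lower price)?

For a small subsidy around the equilibrium, the benefit split depends on the relative slopes, which at a point are proportional to the elasticities.
Buyer share = εs/(εs + |εd|) = 1.4/(1.4 + 0.1) = 14/15; seller share = |εd|/(εs + |εd|) = 1/15.

Consumer share = 14/15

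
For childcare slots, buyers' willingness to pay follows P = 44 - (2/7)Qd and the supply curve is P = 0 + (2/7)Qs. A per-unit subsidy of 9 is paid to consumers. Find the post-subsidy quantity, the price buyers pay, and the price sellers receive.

Q' = 92.75; buyers pay 17.5; sellers receive 26.5

Pre-subsidy: 44 - (2/7)Q = 0 + (2/7)Q gives Q* = 77 and P* = 22.
With the rebate, buyers effectively pay Pb = Ps − 9, where Ps is the price sellers receive.
On the curves, Pb = 44 - (2/7)Q and Ps = 0 + (2/7)Q; the wedge Ps − Pb = 9 gives 0 + (2/7)Q − (44 - (2/7)Q) = 9, so Q' = 92.75.
Then Pb = 44 − (2/7)·92.75 = 17.5 and Ps = 0 + (2/7)·92.75 = 26.5.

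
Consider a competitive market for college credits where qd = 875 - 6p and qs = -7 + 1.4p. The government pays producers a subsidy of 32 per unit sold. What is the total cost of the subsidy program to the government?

Pre-subsidy: 875 - 6p = -7 + 1.4p gives p* = 4410/37, q* = 5915/37.
With the subsidy, sellers receive ps = pb + 32 for each unit, where pb is the price buyers pay.
Supply in terms of pb becomes qs = -7 + 1.4(pb + 32) = 37.8 + 1.4pb. Setting this equal to demand: 875 - 6pb = 37.8 + 1.4pb, so pb = 4186/37.
Sellers receive ps = 4186/37 + 32 = 5370/37; q' = 875 − 6·(4186/37) = 7259/37.
Government outlay = subsidy × quantity = 32 × 7259/37 = 232288/37.

Government cost = 232288/37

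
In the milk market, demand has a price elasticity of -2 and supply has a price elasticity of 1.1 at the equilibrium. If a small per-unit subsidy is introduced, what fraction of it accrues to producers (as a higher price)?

Producer share = 20/31

For a small subsidy around the equilibrium, the benefit split depends on the relative slopes, which at a point are proportional to the elasticities.
Buyer share = εs/(εs + |εd|) = 1.1/(1.1 + 2) = 11/31; seller share = |εd|/(εs + |εd|) = 20/31.
So producers capture 20/31 of the subsidy.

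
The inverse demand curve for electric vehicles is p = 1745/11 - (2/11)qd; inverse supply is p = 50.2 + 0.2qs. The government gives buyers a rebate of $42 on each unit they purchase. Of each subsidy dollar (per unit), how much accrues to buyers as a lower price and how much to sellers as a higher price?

Buyers gain $20 per unit; sellers gain $22 per unit

Pre-subsidy: 1745/11 - (2/11)q = 50.2 + 0.2q gives q* = 284 and p* = 107.
With the rebate, buyers effectively pay pb = ps − 42, where ps is the price sellers receive.
On the curves, pb = 1745/11 - (2/11)q and ps = 50.2 + 0.2q; the wedge ps − pb = 42 gives 50.2 + 0.2q − (1745/11 - (2/11)q) = 42, so q' = 394.
Then pb = 1745/11 − (2/11)·394 = 87 and ps = 50.2 + 0.2·394 = 129.
Buyers' price falls by p* − pb = 107 − 87 = 20; sellers' price rises by ps − p* = 129 − 107 = 22.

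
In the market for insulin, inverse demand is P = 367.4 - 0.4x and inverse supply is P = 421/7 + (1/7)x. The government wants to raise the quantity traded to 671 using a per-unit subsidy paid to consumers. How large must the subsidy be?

Required subsidy s = 57 per unit

At x = 671, from the demand curve buyers pay Pb = 367.4 − 0.4·671 = 99; from the supply curve sellers need Ps = 421/7 + (1/7)·671 = 156.
The subsidy must fill the gap: s = Ps − Pb = 156 − 99 = 57.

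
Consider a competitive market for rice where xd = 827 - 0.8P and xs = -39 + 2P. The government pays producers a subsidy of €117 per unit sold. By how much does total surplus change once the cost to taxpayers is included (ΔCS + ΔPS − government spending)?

Pre-subsidy: 827 - 0.8P = -39 + 2P gives P* = 2165/7, x* = 4057/7.
With the subsidy, sellers receive Ps = Pb + 117 for each unit, where Pb is the price buyers pay.
Supply in terms of Pb becomes xs = -39 + 2(Pb + 117) = 195 + 2Pb. Setting this equal to demand: 827 - 0.8Pb = 195 + 2Pb, so Pb = 1580/7.
Sellers receive Ps = 1580/7 + 117 = 2399/7; x' = 827 − 0.8·(1580/7) = 4525/7.
ΔCS = ½(4057/7 + 4525/7)(2165/7 − 1580/7) = 358605/7; ΔPS = ½(4057/7 + 4525/7)(2399/7 − 2165/7) = 143442/7.
Government spending = 117 × 4525/7 = 529425/7.
Net change = 358605/7 + 143442/7 − 529425/7 = -27378/7. The loss equals the DWL triangle ½·117·468/7.

Net change in total surplus = -27378/7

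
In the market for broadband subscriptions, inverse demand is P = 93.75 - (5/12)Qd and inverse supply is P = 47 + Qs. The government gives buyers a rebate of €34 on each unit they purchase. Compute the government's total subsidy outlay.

Pre-subsidy: 93.75 - (5/12)Q = 47 + Q gives Q* = 33 and P* = 80.
With the rebate, buyers effectively pay Pb = Ps − 34, where Ps is the price sellers receive.
On the curves, Pb = 93.75 - (5/12)Q and Ps = 47 + Q; the wedge Ps − Pb = 34 gives 47 + Q − (93.75 - (5/12)Q) = 34, so Q' = 57.
Then Pb = 93.75 − (5/12)·57 = 70 and Ps = 47 + 1·57 = 104.
Government outlay = subsidy × quantity = 34 × 57 = 1938.

Government cost = €1938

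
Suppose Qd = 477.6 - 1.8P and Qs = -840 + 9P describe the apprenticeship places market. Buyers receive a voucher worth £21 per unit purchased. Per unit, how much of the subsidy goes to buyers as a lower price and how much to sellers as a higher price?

Buyers gain £17.5 per unit; sellers gain £3.5 per unit

Pre-subsidy: 477.6 - 1.8P = -840 + 9P gives P* = 122, Q* = 258.
With the rebate, buyers effectively pay Pb = Ps − 21, where Ps is the price sellers receive.
Demand in terms of Ps becomes Qd = 477.6 − 1.8(Ps − 21) = 515.4 - 1.8Ps. Setting this equal to supply: 515.4 - 1.8Ps = -840 + 9Ps, so Ps = 125.5.
Buyers pay Pb = 125.5 − 21 = 104.5; Q' = -840 + 9·125.5 = 289.5.
Buyers' price falls by P* − Pb = 122 − 104.5 = 17.5; sellers' price rises by Ps − P* = 125.5 − 122 = 3.5.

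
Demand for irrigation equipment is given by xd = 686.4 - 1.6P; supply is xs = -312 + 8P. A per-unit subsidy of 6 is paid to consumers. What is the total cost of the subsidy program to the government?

Pre-subsidy: 686.4 - 1.6P = -312 + 8P gives P* = 104, x* = 520.
With the rebate, buyers effectively pay Pb = Ps − 6, where Ps is the price sellers receive.
Demand in terms of Ps becomes xd = 686.4 − 1.6(Ps − 6) = 696 - 1.6Ps. Setting this equal to supply: 696 - 1.6Ps = -312 + 8Ps, so Ps = 105.
Buyers pay Pb = 105 − 6 = 99; x' = -312 + 8·105 = 528.
Government outlay = subsidy × quantity = 6 × 528 = 3168.

Government cost = 3168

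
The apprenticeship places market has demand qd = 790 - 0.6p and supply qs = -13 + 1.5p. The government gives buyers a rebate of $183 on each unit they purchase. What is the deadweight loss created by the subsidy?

Deadweight loss = 100467/14

Pre-subsidy: 790 - 0.6p = -13 + 1.5p gives p* = 8030/21, q* = 3924/7.
With the rebate, buyers effectively pay pb = ps − 183, where ps is the price sellers receive.
Demand in terms of ps becomes qd = 790 − 0.6(ps − 183) = 899.8 - 0.6ps. Setting this equal to supply: 899.8 - 0.6ps = -13 + 1.5ps, so ps = 1304/3.
Buyers pay pb = 1304/3 − 183 = 755/3; q' = -13 + 1.5·(1304/3) = 639.
The subsidy expands output by 639 − 3924/7 = 549/7 past the efficient level; on those units the gap between marginal cost and willingness to pay runs from 0 up to 183.
DWL = ½ × 183 × 549/7 = 100467/14.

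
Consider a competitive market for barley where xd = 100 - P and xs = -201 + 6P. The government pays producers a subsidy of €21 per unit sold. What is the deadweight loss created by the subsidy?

Deadweight loss = €189

Pre-subsidy: 100 - P = -201 + 6P gives P* = 43, x* = 57.
With the subsidy, sellers receive Ps = Pb + 21 for each unit, where Pb is the price buyers pay.
Supply in terms of Pb becomes xs = -201 + 6(Pb + 21) = -75 + 6Pb. Setting this equal to demand: 100 - Pb = -75 + 6Pb, so Pb = 25.
Sellers receive Ps = 25 + 21 = 46; x' = 100 − 1·25 = 75.
The subsidy expands output by 75 − 57 = 18 past the efficient level; on those units the gap between marginal cost and willingness to pay runs from 0 up to 21.
DWL = ½ × 21 × 18 = 189.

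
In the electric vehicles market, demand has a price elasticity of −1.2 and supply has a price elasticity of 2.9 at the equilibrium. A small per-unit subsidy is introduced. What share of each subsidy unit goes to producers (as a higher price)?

For a small subsidy around the equilibrium, the benefit split depends on the relative slopes, which at a point are proportional to the elasticities.
Buyer share = εs/(εs + |εd|) = 2.9/(2.9 + 1.2) = 29/41; seller share = |εd|/(εs + |εd|) = 12/41.
So producers capture 12/41 of the subsidy.

Producer share = 12/41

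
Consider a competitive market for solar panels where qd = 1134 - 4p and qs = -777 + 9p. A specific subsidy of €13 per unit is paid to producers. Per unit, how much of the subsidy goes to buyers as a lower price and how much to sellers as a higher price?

Pre-subsidy: 1134 - 4p = -777 + 9p gives p* = 147, q* = 546.
With the subsidy, sellers receive ps = pb + 13 for each unit, where pb is the price buyers pay.
Supply in terms of pb becomes qs = -777 + 9(pb + 13) = -660 + 9pb. Setting this equal to demand: 1134 - 4pb = -660 + 9pb, so pb = 138.
Sellers receive ps = 138 + 13 = 151; q' = 1134 − 4·138 = 582.
Buyers' price falls by p* − pb = 147 − 138 = 9; sellers' price rises by ps − p* = 151 − 147 = 4.

Buyers gain €9 per unit; sellers gain €4 per unit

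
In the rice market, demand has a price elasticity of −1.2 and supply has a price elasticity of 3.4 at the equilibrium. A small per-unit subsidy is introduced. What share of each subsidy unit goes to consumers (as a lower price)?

For a small subsidy around the equilibrium, the benefit split depends on the relative slopes, which at a point are proportional to the elasticities.
Buyer share = εs/(εs + |εd|) = 3.4/(3.4 + 1.2) = 17/23; seller share = |εd|/(εs + |εd|) = 6/23.

Consumer share = 17/23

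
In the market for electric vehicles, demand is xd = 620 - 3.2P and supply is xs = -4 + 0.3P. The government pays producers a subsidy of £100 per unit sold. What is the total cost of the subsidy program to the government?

Government cost = 53840/7

Pre-subsidy: 620 - 3.2P = -4 + 0.3P gives P* = 1248/7, x* = 1732/35.
With the subsidy, sellers receive Ps = Pb + 100 for each unit, where Pb is the price buyers pay.
Supply in terms of Pb becomes xs = -4 + 0.3(Pb + 100) = 26 + 0.3Pb. Setting this equal to demand: 620 - 3.2Pb = 26 + 0.3Pb, so Pb = 1188/7.
Sellers receive Ps = 1188/7 + 100 = 1888/7; x' = 620 − 3.2·(1188/7) = 2692/35.
Government outlay = subsidy × quantity = 100 × 2692/35 = 53840/7.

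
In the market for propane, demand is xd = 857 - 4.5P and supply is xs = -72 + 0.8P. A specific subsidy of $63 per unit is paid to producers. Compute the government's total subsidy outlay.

Pre-subsidy: 857 - 4.5P = -72 + 0.8P gives P* = 9290/53, x* = 3616/53.
With the subsidy, sellers receive Ps = Pb + 63 for each unit, where Pb is the price buyers pay.
Supply in terms of Pb becomes xs = -72 + 0.8(Pb + 63) = -21.6 + 0.8Pb. Setting this equal to demand: 857 - 4.5Pb = -21.6 + 0.8Pb, so Pb = 8786/53.
Sellers receive Ps = 8786/53 + 63 = 12125/53; x' = 857 − 4.5·(8786/53) = 5884/53.
Government outlay = subsidy × quantity = 63 × 5884/53 = 370692/53.

Government cost = 370692/53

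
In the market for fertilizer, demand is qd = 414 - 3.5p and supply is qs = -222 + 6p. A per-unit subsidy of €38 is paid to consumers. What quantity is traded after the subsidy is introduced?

Pre-subsidy: 414 - 3.5p = -222 + 6p gives p* = 1272/19, q* = 3414/19.
With the rebate, buyers effectively pay pb = ps − 38, where ps is the price sellers receive.
Demand in terms of ps becomes qd = 414 − 3.5(ps − 38) = 547 - 3.5ps. Setting this equal to supply: 547 - 3.5ps = -222 + 6ps, so ps = 1538/19.
Buyers pay pb = 1538/19 − 38 = 816/19; q' = -222 + 6·(1538/19) = 5010/19.

q' = 5010/19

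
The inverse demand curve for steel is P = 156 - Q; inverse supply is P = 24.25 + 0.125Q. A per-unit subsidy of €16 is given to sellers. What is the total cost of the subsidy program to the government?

Pre-subsidy: 156 - Q = 24.25 + 0.125Q gives Q* = 1054/9 and P* = 350/9.
With the subsidy, sellers receive Ps = Pb + 16 for each unit, where Pb is the price buyers pay.
On the curves, Pb = 156 - Q and Ps = 24.25 + 0.125Q; the wedge Ps − Pb = 16 gives 24.25 + 0.125Q − (156 - Q) = 16, so Q' = 394/3.
Then Pb = 156 − 1·(394/3) = 74/3 and Ps = 24.25 + 0.125·(394/3) = 122/3.
Government outlay = subsidy × quantity = 16 × 394/3 = 6304/3.

Government cost = 6304/3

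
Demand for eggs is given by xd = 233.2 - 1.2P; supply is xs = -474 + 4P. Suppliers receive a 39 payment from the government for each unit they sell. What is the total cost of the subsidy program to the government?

Pre-subsidy: 233.2 - 1.2P = -474 + 4P gives P* = 136, x* = 70.
With the subsidy, sellers receive Ps = Pb + 39 for each unit, where Pb is the price buyers pay.
Supply in terms of Pb becomes xs = -474 + 4(Pb + 39) = -318 + 4Pb. Setting this equal to demand: 233.2 - 1.2Pb = -318 + 4Pb, so Pb = 106.
Sellers receive Ps = 106 + 39 = 145; x' = 233.2 − 1.2·106 = 106.
Government outlay = subsidy × quantity = 39 × 106 = 4134.

Government cost = 4134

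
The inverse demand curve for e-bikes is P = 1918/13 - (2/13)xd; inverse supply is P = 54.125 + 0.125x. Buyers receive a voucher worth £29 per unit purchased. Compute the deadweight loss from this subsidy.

Deadweight loss = £1508

Pre-subsidy: 1918/13 - (2/13)x = 54.125 + 0.125x gives x* = 335 and P* = 96.
With the rebate, buyers effectively pay Pb = Ps − 29, where Ps is the price sellers receive.
On the curves, Pb = 1918/13 - (2/13)x and Ps = 54.125 + 0.125x; the wedge Ps − Pb = 29 gives 54.125 + 0.125x − (1918/13 - (2/13)x) = 29, so x' = 439.
Then Pb = 1918/13 − (2/13)·439 = 80 and Ps = 54.125 + 0.125·439 = 109.
The subsidy expands output by 439 − 335 = 104 past the efficient level; on those units the gap between marginal cost and willingness to pay runs from 0 up to 29.
DWL = ½ × 29 × 104 = 1508.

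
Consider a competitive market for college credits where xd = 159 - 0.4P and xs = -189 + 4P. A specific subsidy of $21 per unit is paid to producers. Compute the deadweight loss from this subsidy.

Pre-subsidy: 159 - 0.4P = -189 + 4P gives P* = 870/11, x* = 1401/11.
With the subsidy, sellers receive Ps = Pb + 21 for each unit, where Pb is the price buyers pay.
Supply in terms of Pb becomes xs = -189 + 4(Pb + 21) = -105 + 4Pb. Setting this equal to demand: 159 - 0.4Pb = -105 + 4Pb, so Pb = 60.
Sellers receive Ps = 60 + 21 = 81; x' = 159 − 0.4·60 = 135.
The subsidy expands output by 135 − 1401/11 = 84/11 past the efficient level; on those units the gap between marginal cost and willingness to pay runs from 0 up to 21.
DWL = ½ × 21 × 84/11 = 882/11.

Deadweight loss = 882/11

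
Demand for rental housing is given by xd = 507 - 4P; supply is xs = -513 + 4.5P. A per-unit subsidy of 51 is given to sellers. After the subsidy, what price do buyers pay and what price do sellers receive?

Pre-subsidy: 507 - 4P = -513 + 4.5P gives P* = 120, x* = 27.
With the subsidy, sellers receive Ps = Pb + 51 for each unit, where Pb is the price buyers pay.
Supply in terms of Pb becomes xs = -513 + 4.5(Pb + 51) = -283.5 + 4.5Pb. Setting this equal to demand: 507 - 4Pb = -283.5 + 4.5Pb, so Pb = 93.
Sellers receive Ps = 93 + 51 = 144; x' = 507 − 4·93 = 135.

Buyers pay 93; sellers receive 144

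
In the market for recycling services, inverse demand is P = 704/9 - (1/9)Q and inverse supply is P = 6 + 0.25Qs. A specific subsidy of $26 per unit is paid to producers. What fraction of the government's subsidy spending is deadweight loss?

DWL / government spending = 9/68

Pre-subsidy: 704/9 - (1/9)Q = 6 + 0.25Q gives Q* = 200 and P* = 56.
With the subsidy, sellers receive Ps = Pb + 26 for each unit, where Pb is the price buyers pay.
On the curves, Pb = 704/9 - (1/9)Q and Ps = 6 + 0.25Q; the wedge Ps − Pb = 26 gives 6 + 0.25Q − (704/9 - (1/9)Q) = 26, so Q' = 272.
Then Pb = 704/9 − (1/9)·272 = 48 and Ps = 6 + 0.25·272 = 74.
ΔCS = ½(200 + 272)(56 − 48) = 1888; ΔPS = ½(200 + 272)(74 − 56) = 4248.
Government spending = 26 × 272 = 7072.
DWL = ½ × 26 × (272 − 200) = 936; fraction = 936 / 7072 = 9/68.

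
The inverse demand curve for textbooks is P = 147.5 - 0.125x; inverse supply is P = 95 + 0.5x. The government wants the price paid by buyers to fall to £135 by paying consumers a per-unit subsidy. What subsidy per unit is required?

Required subsidy s = £10 per unit

At a buyer price of 135, quantity demanded is 1180 − 8·135 = 100.
Sellers supply 100 only when they receive Ps = 95 + 0.5·100 = 145.
s = Ps − Pb = 145 − 135 = 10.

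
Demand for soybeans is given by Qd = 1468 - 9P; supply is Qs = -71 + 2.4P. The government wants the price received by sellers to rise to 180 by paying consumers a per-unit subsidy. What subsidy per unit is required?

Required subsidy s = 57 per unit

At a seller price of 180, quantity supplied is -71 + 2.4·180 = 361.
Buyers absorb 361 only when they pay Pb with 1468 − 9·Pb = 361, i.e. Pb = 123.
s = Ps − Pb = 180 − 123 = 57.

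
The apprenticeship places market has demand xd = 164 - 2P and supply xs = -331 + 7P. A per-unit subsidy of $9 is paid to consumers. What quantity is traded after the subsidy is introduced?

x' = 68

Pre-subsidy: 164 - 2P = -331 + 7P gives P* = 55, x* = 54.
With the rebate, buyers effectively pay Pb = Ps − 9, where Ps is the price sellers receive.
Demand in terms of Ps becomes xd = 164 − 2(Ps − 9) = 182 - 2Ps. Setting this equal to supply: 182 - 2Ps = -331 + 7Ps, so Ps = 57.
Buyers pay Pb = 57 − 9 = 48; x' = -331 + 7·57 = 68.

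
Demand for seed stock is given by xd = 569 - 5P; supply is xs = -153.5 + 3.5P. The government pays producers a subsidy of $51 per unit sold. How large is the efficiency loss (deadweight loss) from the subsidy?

Deadweight loss = $2677.5

Pre-subsidy: 569 - 5P = -153.5 + 3.5P gives P* = 85, x* = 144.
With the subsidy, sellers receive Ps = Pb + 51 for each unit, where Pb is the price buyers pay.
Supply in terms of Pb becomes xs = -153.5 + 3.5(Pb + 51) = 25 + 3.5Pb. Setting this equal to demand: 569 - 5Pb = 25 + 3.5Pb, so Pb = 64.
Sellers receive Ps = 64 + 51 = 115; x' = 569 − 5·64 = 249.
The subsidy expands output by 249 − 144 = 105 past the efficient level; on those units the gap between marginal cost and willingness to pay runs from 0 up to 51.
DWL = ½ × 51 × 105 = 2677.5.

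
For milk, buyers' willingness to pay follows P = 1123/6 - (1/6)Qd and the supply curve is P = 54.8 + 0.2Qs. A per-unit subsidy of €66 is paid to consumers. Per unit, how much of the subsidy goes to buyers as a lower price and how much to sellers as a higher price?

Buyers gain €30 per unit; sellers gain €36 per unit

Pre-subsidy: 1123/6 - (1/6)Q = 54.8 + 0.2Q gives Q* = 361 and P* = 127.
With the rebate, buyers effectively pay Pb = Ps − 66, where Ps is the price sellers receive.
On the curves, Pb = 1123/6 - (1/6)Q and Ps = 54.8 + 0.2Q; the wedge Ps − Pb = 66 gives 54.8 + 0.2Q − (1123/6 - (1/6)Q) = 66, so Q' = 541.
Then Pb = 1123/6 − (1/6)·541 = 97 and Ps = 54.8 + 0.2·541 = 163.
Buyers' price falls by P* − Pb = 127 − 97 = 30; sellers' price rises by Ps − P* = 163 − 127 = 36.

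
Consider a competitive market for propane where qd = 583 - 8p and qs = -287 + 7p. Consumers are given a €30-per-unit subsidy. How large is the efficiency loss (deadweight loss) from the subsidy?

Deadweight loss = €1680

Pre-subsidy: 583 - 8p = -287 + 7p gives p* = 58, q* = 119.
With the rebate, buyers effectively pay pb = ps − 30, where ps is the price sellers receive.
Demand in terms of ps becomes qd = 583 − 8(ps − 30) = 823 - 8ps. Setting this equal to supply: 823 - 8ps = -287 + 7ps, so ps = 74.
Buyers pay pb = 74 − 30 = 44; q' = -287 + 7·74 = 231.
The subsidy expands output by 231 − 119 = 112 past the efficient level; on those units the gap between marginal cost and willingness to pay runs from 0 up to 30.
DWL = ½ × 30 × 112 = 1680.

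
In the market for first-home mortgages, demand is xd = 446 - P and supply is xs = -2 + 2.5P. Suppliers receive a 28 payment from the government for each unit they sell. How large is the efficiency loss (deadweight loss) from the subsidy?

Pre-subsidy: 446 - P = -2 + 2.5P gives P* = 128, x* = 318.
With the subsidy, sellers receive Ps = Pb + 28 for each unit, where Pb is the price buyers pay.
Supply in terms of Pb becomes xs = -2 + 2.5(Pb + 28) = 68 + 2.5Pb. Setting this equal to demand: 446 - Pb = 68 + 2.5Pb, so Pb = 108.
Sellers receive Ps = 108 + 28 = 136; x' = 446 − 1·108 = 338.
The subsidy expands output by 338 − 318 = 20 past the efficient level; on those units the gap between marginal cost and willingness to pay runs from 0 up to 28.
DWL = ½ × 28 × 20 = 280.

Deadweight loss = 280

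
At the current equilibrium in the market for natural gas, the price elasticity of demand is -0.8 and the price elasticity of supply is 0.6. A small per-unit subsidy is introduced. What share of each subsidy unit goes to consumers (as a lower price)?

Consumer share = 3/7

For a small subsidy around the equilibrium, the benefit split depends on the relative slopes, which at a point are proportional to the elasticities.
Buyer share = εs/(εs + |εd|) = 0.6/(0.6 + 0.8) = 3/7; seller share = |εd|/(εs + |εd|) = 4/7.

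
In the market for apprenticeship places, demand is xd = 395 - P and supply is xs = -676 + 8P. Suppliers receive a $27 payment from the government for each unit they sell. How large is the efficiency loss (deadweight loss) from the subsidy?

Deadweight loss = $324

Pre-subsidy: 395 - P = -676 + 8P gives P* = 119, x* = 276.
With the subsidy, sellers receive Ps = Pb + 27 for each unit, where Pb is the price buyers pay.
Supply in terms of Pb becomes xs = -676 + 8(Pb + 27) = -460 + 8Pb. Setting this equal to demand: 395 - Pb = -460 + 8Pb, so Pb = 95.
Sellers receive Ps = 95 + 27 = 122; x' = 395 − 1·95 = 300.
The subsidy expands output by 300 − 276 = 24 past the efficient level; on those units the gap between marginal cost and willingness to pay runs from 0 up to 27.
DWL = ½ × 27 × 24 = 324.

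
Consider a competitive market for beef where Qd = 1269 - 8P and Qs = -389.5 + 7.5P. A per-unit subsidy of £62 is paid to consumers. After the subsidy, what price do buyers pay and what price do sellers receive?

Buyers pay £77; sellers receive £139

Pre-subsidy: 1269 - 8P = -389.5 + 7.5P gives P* = 107, Q* = 413.
With the rebate, buyers effectively pay Pb = Ps − 62, where Ps is the price sellers receive.
Demand in terms of Ps becomes Qd = 1269 − 8(Ps − 62) = 1765 - 8Ps. Setting this equal to supply: 1765 - 8Ps = -389.5 + 7.5Ps, so Ps = 139.
Buyers pay Pb = 139 − 62 = 77; Q' = -389.5 + 7.5·139 = 653.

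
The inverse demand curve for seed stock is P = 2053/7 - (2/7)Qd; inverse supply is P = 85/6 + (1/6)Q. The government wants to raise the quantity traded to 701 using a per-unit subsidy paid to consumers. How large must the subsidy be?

At Q = 701, from the demand curve buyers pay Pb = 2053/7 − (2/7)·701 = 93; from the supply curve sellers need Ps = 85/6 + (1/6)·701 = 131.
The subsidy must fill the gap: s = Ps − Pb = 131 − 93 = 38.

Required subsidy s = 38 per unit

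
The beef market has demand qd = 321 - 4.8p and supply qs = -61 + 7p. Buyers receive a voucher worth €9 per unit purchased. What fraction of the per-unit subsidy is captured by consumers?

Consumer share = 35/59

Pre-subsidy: 321 - 4.8p = -61 + 7p gives p* = 1910/59, q* = 9771/59.
With the rebate, buyers effectively pay pb = ps − 9, where ps is the price sellers receive.
Demand in terms of ps becomes qd = 321 − 4.8(ps − 9) = 364.2 - 4.8ps. Setting this equal to supply: 364.2 - 4.8ps = -61 + 7ps, so ps = 2126/59.
Buyers pay pb = 2126/59 − 9 = 1595/59; q' = -61 + 7·(2126/59) = 11283/59.
Buyers' price falls by p* − pb = 1910/59 − 1595/59 = 315/59; sellers' price rises by ps − p* = 2126/59 − 1910/59 = 216/59.
So consumers capture (315/59)/9 = 35/59 of each unit of subsidy.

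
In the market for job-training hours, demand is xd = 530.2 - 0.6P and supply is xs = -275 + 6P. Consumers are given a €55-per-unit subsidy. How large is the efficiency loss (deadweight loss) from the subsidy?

Pre-subsidy: 530.2 - 0.6P = -275 + 6P gives P* = 122, x* = 457.
With the rebate, buyers effectively pay Pb = Ps − 55, where Ps is the price sellers receive.
Demand in terms of Ps becomes xd = 530.2 − 0.6(Ps − 55) = 563.2 - 0.6Ps. Setting this equal to supply: 563.2 - 0.6Ps = -275 + 6Ps, so Ps = 127.
Buyers pay Pb = 127 − 55 = 72; x' = -275 + 6·127 = 487.
The subsidy expands output by 487 − 457 = 30 past the efficient level; on those units the gap between marginal cost and willingness to pay runs from 0 up to 55.
DWL = ½ × 55 × 30 = 825.

Deadweight loss = €825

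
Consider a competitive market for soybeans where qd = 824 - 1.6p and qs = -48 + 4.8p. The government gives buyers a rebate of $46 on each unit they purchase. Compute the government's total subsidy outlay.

Pre-subsidy: 824 - 1.6p = -48 + 4.8p gives p* = 136.25, q* = 606.
With the rebate, buyers effectively pay pb = ps − 46, where ps is the price sellers receive.
Demand in terms of ps becomes qd = 824 − 1.6(ps − 46) = 897.6 - 1.6ps. Setting this equal to supply: 897.6 - 1.6ps = -48 + 4.8ps, so ps = 147.75.
Buyers pay pb = 147.75 − 46 = 101.75; q' = -48 + 4.8·147.75 = 661.2.
Government outlay = subsidy × quantity = 46 × 661.2 = 30415.2.

Government cost = $30415.2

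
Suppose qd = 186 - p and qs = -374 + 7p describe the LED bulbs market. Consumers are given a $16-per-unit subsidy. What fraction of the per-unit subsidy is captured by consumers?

Consumer share = 0.875

Pre-subsidy: 186 - p = -374 + 7p gives p* = 70, q* = 116.
With the rebate, buyers effectively pay pb = ps − 16, where ps is the price sellers receive.
Demand in terms of ps becomes qd = 186 − 1(ps − 16) = 202 - ps. Setting this equal to supply: 202 - ps = -374 + 7ps, so ps = 72.
Buyers pay pb = 72 − 16 = 56; q' = -374 + 7·72 = 130.
Buyers' price falls by p* − pb = 70 − 56 = 14; sellers' price rises by ps − p* = 72 − 70 = 2.
So consumers capture 14/16 = 0.875 of each unit of subsidy.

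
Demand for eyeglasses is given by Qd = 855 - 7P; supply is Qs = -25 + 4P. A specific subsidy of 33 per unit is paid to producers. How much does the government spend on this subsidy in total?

Government cost = 12507

Pre-subsidy: 855 - 7P = -25 + 4P gives P* = 80, Q* = 295.
With the subsidy, sellers receive Ps = Pb + 33 for each unit, where Pb is the price buyers pay.
Supply in terms of Pb becomes Qs = -25 + 4(Pb + 33) = 107 + 4Pb. Setting this equal to demand: 855 - 7Pb = 107 + 4Pb, so Pb = 68.
Sellers receive Ps = 68 + 33 = 101; Q' = 855 − 7·68 = 379.
Government outlay = subsidy × quantity = 33 × 379 = 12507.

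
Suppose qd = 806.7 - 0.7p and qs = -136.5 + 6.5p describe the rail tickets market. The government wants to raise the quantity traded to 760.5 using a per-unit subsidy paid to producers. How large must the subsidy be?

At q = 760.5, invert demand for the buyer price: pb = (806.7 − 760.5)/0.7 = 66; invert supply for the seller price: ps = (760.5 − (-136.5))/6.5 = 138.
The subsidy must fill the gap: s = ps − pb = 138 − 66 = 72.

Required subsidy s = 72 per unit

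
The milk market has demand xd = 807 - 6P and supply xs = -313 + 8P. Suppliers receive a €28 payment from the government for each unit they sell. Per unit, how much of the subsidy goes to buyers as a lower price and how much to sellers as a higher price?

Buyers gain €16 per unit; sellers gain €12 per unit

Pre-subsidy: 807 - 6P = -313 + 8P gives P* = 80, x* = 327.
With the subsidy, sellers receive Ps = Pb + 28 for each unit, where Pb is the price buyers pay.
Supply in terms of Pb becomes xs = -313 + 8(Pb + 28) = -89 + 8Pb. Setting this equal to demand: 807 - 6Pb = -89 + 8Pb, so Pb = 64.
Sellers receive Ps = 64 + 28 = 92; x' = 807 − 6·64 = 423.
Buyers' price falls by P* − Pb = 80 − 64 = 16; sellers' price rises by Ps − P* = 92 − 80 = 12.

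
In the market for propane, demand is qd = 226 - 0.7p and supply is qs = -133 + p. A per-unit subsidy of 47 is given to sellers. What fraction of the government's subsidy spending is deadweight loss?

DWL / government spending = 329/3316

Pre-subsidy: 226 - 0.7p = -133 + p gives p* = 3590/17, q* = 1329/17.
With the subsidy, sellers receive ps = pb + 47 for each unit, where pb is the price buyers pay.
Supply in terms of pb becomes qs = -133 + 1(pb + 47) = -86 + pb. Setting this equal to demand: 226 - 0.7pb = -86 + pb, so pb = 3120/17.
Sellers receive ps = 3120/17 + 47 = 3919/17; q' = 226 − 0.7·(3120/17) = 1658/17.
ΔCS = ½(1329/17 + 1658/17)(3590/17 − 3120/17) = 701945/289; ΔPS = ½(1329/17 + 1658/17)(3919/17 − 3590/17) = 982723/578.
Government spending = 47 × 1658/17 = 77926/17.
DWL = ½ × 47 × (1658/17 − 1329/17) = 15463/34; fraction = (15463/34) / (77926/17) = 329/3316.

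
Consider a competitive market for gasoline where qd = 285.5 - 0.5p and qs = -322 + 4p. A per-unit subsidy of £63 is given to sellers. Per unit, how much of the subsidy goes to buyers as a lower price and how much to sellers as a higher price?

Pre-subsidy: 285.5 - 0.5p = -322 + 4p gives p* = 135, q* = 218.
With the subsidy, sellers receive ps = pb + 63 for each unit, where pb is the price buyers pay.
Supply in terms of pb becomes qs = -322 + 4(pb + 63) = -70 + 4pb. Setting this equal to demand: 285.5 - 0.5pb = -70 + 4pb, so pb = 79.
Sellers receive ps = 79 + 63 = 142; q' = 285.5 − 0.5·79 = 246.
Buyers' price falls by p* − pb = 135 − 79 = 56; sellers' price rises by ps − p* = 142 − 135 = 7.

Buyers gain £56 per unit; sellers gain £7 per unit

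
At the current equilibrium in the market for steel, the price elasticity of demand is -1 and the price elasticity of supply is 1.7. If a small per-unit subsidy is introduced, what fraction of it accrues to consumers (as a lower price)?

For a small subsidy around the equilibrium, the benefit split depends on the relative slopes, which at a point are proportional to the elasticities.
Buyer share = εs/(εs + |εd|) = 1.7/(1.7 + 1) = 17/27; seller share = |εd|/(εs + |εd|) = 10/27.

Consumer share = 17/27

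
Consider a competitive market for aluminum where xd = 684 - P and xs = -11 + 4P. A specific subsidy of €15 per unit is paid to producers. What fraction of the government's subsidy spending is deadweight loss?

DWL / government spending = 6/557

Pre-subsidy: 684 - P = -11 + 4P gives P* = 139, x* = 545.
With the subsidy, sellers receive Ps = Pb + 15 for each unit, where Pb is the price buyers pay.
Supply in terms of Pb becomes xs = -11 + 4(Pb + 15) = 49 + 4Pb. Setting this equal to demand: 684 - Pb = 49 + 4Pb, so Pb = 127.
Sellers receive Ps = 127 + 15 = 142; x' = 684 − 1·127 = 557.
ΔCS = ½(545 + 557)(139 − 127) = 6612; ΔPS = ½(545 + 557)(142 − 139) = 1653.
Government spending = 15 × 557 = 8355.
DWL = ½ × 15 × (557 − 545) = 90; fraction = 90 / 8355 = 6/557.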